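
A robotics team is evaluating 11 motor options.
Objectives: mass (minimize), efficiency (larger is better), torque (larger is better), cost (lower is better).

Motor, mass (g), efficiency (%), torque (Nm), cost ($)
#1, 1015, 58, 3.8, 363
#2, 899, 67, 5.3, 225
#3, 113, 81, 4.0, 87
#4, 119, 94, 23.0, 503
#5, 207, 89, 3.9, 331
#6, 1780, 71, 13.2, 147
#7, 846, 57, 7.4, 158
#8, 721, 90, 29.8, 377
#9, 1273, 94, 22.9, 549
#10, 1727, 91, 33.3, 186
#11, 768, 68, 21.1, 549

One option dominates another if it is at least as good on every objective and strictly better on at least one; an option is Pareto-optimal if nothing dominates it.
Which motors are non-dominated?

#2, #3, #4, #5, #6, #7, #8, #10

#1: dominated by #2 (mass 899≤1015, efficiency 67≥58, torque 5.3≥3.8, cost 225≤363).
#2: not dominated.
#3: not dominated (best mass).
#4: not dominated.
#5: not dominated.
#6: not dominated.
#7: not dominated.
#8: not dominated.
#9: dominated by #4 (mass 119≤1273, efficiency 94≥94, torque 23.0≥22.9, cost 503≤549).
#10: not dominated (best torque).
#11: dominated by #4 (mass 119≤768, efficiency 94≥68, torque 23.0≥21.1, cost 503≤549).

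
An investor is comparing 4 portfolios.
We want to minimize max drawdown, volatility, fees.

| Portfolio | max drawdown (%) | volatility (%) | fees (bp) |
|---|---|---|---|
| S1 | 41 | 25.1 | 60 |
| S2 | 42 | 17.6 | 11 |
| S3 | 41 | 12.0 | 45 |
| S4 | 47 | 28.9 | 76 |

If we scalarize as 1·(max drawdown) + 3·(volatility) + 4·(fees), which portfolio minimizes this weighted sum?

S1: 1·41 + 3·25.1 + 4·60 = 356.3
S2: 1·42 + 3·17.6 + 4·11 = 138.8
S3: 1·41 + 3·12.0 + 4·45 = 257.0
S4: 1·47 + 3·28.9 + 4·76 = 437.7
Lowest: S2 at 138.8.

S2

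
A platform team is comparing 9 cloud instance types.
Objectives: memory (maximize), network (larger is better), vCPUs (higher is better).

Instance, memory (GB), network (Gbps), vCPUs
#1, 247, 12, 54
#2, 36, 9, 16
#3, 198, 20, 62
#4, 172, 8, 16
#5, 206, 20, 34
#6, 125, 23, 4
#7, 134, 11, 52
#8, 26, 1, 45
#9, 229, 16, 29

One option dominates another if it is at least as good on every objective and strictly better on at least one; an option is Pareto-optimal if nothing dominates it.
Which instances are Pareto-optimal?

#1: not dominated (best memory).
#2: dominated by #1 (memory 247≥36, network 12≥9, vCPUs 54≥16).
#3: not dominated (best vCPUs).
#4: dominated by #1 (memory 247≥172, network 12≥8, vCPUs 54≥16).
#5: not dominated.
#6: not dominated (best network).
#7: dominated by #1 (memory 247≥134, network 12≥11, vCPUs 54≥52).
#8: dominated by #1 (memory 247≥26, network 12≥1, vCPUs 54≥45).
#9: not dominated.

#1, #3, #5, #6, #9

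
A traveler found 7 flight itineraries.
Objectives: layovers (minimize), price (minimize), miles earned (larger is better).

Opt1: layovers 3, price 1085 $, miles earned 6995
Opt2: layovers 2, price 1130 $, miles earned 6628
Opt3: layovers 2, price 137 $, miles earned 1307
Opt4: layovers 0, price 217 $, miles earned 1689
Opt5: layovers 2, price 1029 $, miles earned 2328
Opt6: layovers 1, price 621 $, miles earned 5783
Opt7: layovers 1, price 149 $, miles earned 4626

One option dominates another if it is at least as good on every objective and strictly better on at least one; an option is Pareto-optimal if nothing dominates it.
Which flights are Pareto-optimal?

Opt1, Opt2, Opt3, Opt4, Opt6, Opt7

Opt1: not dominated (best miles earned).
Opt2: not dominated.
Opt3: not dominated (best price).
Opt4: not dominated (best layovers).
Opt5: dominated by Opt6 (layovers 1≤2, price 621≤1029, miles earned 5783≥2328).
Opt6: not dominated.
Opt7: not dominated.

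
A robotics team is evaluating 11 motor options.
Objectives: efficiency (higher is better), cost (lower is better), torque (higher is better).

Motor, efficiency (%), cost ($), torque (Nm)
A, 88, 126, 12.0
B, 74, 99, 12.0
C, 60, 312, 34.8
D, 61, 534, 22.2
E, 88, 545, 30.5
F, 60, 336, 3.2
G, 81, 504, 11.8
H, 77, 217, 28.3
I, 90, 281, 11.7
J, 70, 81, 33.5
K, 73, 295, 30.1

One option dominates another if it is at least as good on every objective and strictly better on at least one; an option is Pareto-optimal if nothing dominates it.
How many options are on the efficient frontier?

8

A: not dominated.
B: not dominated.
C: not dominated (best torque).
D: dominated by H (efficiency 77≥61, cost 217≤534, torque 28.3≥22.2).
E: not dominated.
F: dominated by A (efficiency 88≥60, cost 126≤336, torque 12.0≥3.2).
G: dominated by A (efficiency 88≥81, cost 126≤504, torque 12.0≥11.8).
H: not dominated.
I: not dominated (best efficiency).
J: not dominated (best cost).
K: not dominated.
Pareto-optimal: A, B, C, E, H, I, J, K → 8.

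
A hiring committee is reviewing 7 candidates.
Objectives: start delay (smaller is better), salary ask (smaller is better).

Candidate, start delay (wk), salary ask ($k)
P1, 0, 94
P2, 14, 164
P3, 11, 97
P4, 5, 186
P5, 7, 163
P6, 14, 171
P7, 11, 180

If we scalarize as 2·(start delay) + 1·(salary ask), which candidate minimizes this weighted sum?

P1: 2·0 + 1·94 = 94
P2: 2·14 + 1·164 = 192
P3: 2·11 + 1·97 = 119
P4: 2·5 + 1·186 = 196
P5: 2·7 + 1·163 = 177
P6: 2·14 + 1·171 = 199
P7: 2·11 + 1·180 = 202
Lowest: P1 at 94.

P1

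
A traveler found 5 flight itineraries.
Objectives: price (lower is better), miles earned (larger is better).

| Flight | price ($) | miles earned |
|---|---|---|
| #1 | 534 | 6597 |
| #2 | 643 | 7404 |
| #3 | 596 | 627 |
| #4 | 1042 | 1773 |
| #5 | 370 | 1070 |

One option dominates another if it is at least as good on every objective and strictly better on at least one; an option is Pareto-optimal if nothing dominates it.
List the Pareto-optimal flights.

#1: not dominated.
#2: not dominated (best miles earned).
#3: dominated by #1 (price 534≤596, miles earned 6597≥627).
#4: dominated by #1 (price 534≤1042, miles earned 6597≥1773).
#5: not dominated (best price).

#1, #2, #5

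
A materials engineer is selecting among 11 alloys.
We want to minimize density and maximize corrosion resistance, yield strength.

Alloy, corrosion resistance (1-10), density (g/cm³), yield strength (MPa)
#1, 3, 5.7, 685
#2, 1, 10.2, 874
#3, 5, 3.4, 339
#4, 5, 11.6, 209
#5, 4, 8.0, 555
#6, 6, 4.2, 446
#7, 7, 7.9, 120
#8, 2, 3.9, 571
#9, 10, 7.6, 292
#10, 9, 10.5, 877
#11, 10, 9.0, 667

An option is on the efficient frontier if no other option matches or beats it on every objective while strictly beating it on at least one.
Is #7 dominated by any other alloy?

#9 vs #7: corrosion resistance 10≥7, density 7.6≤7.9, yield strength 292≥120 — #9 is at least as good on every objective and strictly better on at least one, so #9 dominates #7.

Yes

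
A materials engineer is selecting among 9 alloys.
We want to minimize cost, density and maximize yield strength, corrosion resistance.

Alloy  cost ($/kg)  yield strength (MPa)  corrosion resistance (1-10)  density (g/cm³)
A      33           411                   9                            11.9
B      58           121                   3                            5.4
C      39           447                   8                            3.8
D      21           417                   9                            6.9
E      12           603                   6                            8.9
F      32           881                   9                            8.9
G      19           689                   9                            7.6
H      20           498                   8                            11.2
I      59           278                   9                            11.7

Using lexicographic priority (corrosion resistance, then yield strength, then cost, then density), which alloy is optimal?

First maximize corrosion resistance: best is 9, kept {A, D, F, G, I}.
Then maximize yield strength: best is 881, kept {F}.

F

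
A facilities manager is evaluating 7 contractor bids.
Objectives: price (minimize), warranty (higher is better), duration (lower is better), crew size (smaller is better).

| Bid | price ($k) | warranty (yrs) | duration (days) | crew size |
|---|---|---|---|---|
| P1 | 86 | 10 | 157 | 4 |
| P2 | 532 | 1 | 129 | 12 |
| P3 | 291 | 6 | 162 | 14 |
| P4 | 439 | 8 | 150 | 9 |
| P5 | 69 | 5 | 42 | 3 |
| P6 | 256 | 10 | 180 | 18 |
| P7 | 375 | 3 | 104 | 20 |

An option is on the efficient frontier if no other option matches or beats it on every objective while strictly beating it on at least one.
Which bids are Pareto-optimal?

P1: not dominated.
P2: dominated by P5 (price 69≤532, warranty 5≥1, duration 42≤129, crew size 3≤12).
P3: dominated by P1 (price 86≤291, warranty 10≥6, duration 157≤162, crew size 4≤14).
P4: not dominated.
P5: not dominated (best price).
P6: dominated by P1 (price 86≤256, warranty 10≥10, duration 157≤180, crew size 4≤18).
P7: dominated by P5 (price 69≤375, warranty 5≥3, duration 42≤104, crew size 3≤20).

P1, P4, P5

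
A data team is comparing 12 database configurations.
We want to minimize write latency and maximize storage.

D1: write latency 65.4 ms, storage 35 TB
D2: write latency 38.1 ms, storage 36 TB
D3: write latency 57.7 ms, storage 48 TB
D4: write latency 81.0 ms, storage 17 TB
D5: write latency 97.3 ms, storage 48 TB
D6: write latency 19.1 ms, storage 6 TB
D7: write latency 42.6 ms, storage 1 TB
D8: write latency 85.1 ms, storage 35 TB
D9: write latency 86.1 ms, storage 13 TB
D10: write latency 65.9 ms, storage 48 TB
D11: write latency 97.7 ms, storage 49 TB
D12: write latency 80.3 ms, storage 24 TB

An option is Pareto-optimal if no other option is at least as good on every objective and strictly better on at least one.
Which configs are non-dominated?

D1: dominated by D2 (write latency 38.1≤65.4, storage 36≥35).
D2: not dominated.
D3: not dominated.
D4: dominated by D1 (write latency 65.4≤81.0, storage 35≥17).
D5: dominated by D3 (write latency 57.7≤97.3, storage 48≥48).
D6: not dominated (best write latency).
D7: dominated by D2 (write latency 38.1≤42.6, storage 36≥1).
D8: dominated by D1 (write latency 65.4≤85.1, storage 35≥35).
D9: dominated by D1 (write latency 65.4≤86.1, storage 35≥13).
D10: dominated by D3 (write latency 57.7≤65.9, storage 48≥48).
D11: not dominated (best storage).
D12: dominated by D1 (write latency 65.4≤80.3, storage 35≥24).

D2, D3, D6, D11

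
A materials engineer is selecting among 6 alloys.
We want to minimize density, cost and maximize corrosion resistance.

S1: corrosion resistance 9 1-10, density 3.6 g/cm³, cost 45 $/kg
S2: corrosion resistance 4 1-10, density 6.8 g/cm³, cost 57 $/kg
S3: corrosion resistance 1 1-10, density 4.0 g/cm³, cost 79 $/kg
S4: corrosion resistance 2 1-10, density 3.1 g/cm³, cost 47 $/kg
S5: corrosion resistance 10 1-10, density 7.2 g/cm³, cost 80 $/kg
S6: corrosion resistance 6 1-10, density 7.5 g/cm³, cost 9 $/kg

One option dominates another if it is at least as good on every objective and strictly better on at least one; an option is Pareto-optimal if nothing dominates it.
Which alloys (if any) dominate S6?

S1: worse on cost (45 vs 9).
S2: worse on corrosion resistance (4 vs 6).
S3: worse on corrosion resistance (1 vs 6).
S4: worse on corrosion resistance (2 vs 6).
S5: worse on cost (80 vs 9).
No option dominates S6.

none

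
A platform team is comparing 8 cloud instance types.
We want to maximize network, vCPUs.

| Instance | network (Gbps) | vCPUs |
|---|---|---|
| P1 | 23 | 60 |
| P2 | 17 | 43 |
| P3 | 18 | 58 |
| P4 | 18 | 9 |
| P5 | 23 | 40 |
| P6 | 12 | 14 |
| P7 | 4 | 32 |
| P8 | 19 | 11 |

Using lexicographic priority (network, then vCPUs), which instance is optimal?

P1

First maximize network: best is 23, kept {P1, P5}.
Then maximize vCPUs: best is 60, kept {P1}.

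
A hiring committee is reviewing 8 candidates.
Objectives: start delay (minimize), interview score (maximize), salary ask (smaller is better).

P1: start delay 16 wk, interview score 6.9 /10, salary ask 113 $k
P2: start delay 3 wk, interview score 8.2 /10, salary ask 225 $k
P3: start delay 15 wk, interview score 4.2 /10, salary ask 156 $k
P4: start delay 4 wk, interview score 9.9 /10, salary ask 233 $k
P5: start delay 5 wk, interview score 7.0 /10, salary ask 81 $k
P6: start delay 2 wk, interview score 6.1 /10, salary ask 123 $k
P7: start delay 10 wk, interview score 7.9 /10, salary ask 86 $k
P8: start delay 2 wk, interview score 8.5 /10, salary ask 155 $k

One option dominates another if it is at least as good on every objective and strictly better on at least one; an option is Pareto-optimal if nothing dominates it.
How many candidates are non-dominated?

P1: dominated by P5 (start delay 5≤16, interview score 7.0≥6.9, salary ask 81≤113).
P2: dominated by P8 (start delay 2≤3, interview score 8.5≥8.2, salary ask 155≤225).
P3: dominated by P5 (start delay 5≤15, interview score 7.0≥4.2, salary ask 81≤156).
P4: not dominated (best interview score).
P5: not dominated (best salary ask).
P6: not dominated.
P7: not dominated.
P8: not dominated.
Pareto-optimal: P4, P5, P6, P7, P8 → 5.

5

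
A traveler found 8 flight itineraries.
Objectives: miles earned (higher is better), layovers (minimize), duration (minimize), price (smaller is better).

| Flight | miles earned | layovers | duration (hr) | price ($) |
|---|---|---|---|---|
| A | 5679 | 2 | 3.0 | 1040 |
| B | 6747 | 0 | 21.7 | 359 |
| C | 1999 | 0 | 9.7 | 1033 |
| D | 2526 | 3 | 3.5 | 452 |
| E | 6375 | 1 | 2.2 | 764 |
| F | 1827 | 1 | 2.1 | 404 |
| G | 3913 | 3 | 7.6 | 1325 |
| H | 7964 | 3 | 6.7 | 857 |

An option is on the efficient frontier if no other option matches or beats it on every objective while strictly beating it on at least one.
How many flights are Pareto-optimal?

6

A: dominated by E (miles earned 6375≥5679, layovers 1≤2, duration 2.2≤3.0, price 764≤1040).
B: not dominated (best price).
C: not dominated.
D: not dominated.
E: not dominated.
F: not dominated (best duration).
G: dominated by A (miles earned 5679≥3913, layovers 2≤3, duration 3.0≤7.6, price 1040≤1325).
H: not dominated (best miles earned).
Pareto-optimal: B, C, D, E, F, H → 6.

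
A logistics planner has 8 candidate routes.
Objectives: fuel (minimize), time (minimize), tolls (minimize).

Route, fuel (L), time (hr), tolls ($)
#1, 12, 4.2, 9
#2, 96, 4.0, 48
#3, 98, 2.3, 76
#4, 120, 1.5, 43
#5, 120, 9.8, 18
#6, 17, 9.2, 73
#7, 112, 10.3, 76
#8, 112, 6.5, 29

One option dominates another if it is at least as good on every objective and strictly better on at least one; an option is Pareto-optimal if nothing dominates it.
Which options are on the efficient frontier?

#1, #2, #3, #4

#1: not dominated (best fuel).
#2: not dominated.
#3: not dominated.
#4: not dominated (best time).
#5: dominated by #1 (fuel 12≤120, time 4.2≤9.8, tolls 9≤18).
#6: dominated by #1 (fuel 12≤17, time 4.2≤9.2, tolls 9≤73).
#7: dominated by #1 (fuel 12≤112, time 4.2≤10.3, tolls 9≤76).
#8: dominated by #1 (fuel 12≤112, time 4.2≤6.5, tolls 9≤29).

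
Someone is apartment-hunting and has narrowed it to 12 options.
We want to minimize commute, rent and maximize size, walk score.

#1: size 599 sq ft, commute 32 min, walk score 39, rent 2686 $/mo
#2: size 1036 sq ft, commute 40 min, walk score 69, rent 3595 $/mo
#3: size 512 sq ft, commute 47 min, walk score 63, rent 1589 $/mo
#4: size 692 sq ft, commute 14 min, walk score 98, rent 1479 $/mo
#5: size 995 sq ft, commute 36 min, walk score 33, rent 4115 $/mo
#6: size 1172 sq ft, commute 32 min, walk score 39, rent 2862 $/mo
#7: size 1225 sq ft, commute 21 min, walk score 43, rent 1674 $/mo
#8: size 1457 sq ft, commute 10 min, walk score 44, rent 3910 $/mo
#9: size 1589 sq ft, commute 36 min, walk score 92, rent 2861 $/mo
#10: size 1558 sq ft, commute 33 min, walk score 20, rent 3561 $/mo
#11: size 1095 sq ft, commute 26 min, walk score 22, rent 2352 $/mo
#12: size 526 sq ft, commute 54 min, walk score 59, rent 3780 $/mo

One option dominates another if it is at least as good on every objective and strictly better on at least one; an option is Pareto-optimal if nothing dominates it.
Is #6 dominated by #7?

Yes

#7 vs #6: size 1225≥1172, commute 21≤32, walk score 43≥39, rent 1674≤2862 — #7 is at least as good on every objective with at least one strict improvement.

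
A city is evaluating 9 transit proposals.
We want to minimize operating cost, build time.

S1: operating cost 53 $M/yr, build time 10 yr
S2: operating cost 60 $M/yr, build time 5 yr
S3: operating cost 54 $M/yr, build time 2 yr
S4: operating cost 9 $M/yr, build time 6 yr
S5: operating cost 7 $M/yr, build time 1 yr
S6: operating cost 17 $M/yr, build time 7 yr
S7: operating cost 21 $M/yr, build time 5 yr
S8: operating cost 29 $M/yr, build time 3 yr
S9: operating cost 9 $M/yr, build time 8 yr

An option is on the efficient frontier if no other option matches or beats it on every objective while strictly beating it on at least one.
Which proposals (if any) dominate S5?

S1: worse on operating cost (53 vs 7).
S2: worse on operating cost (60 vs 7).
S3: worse on operating cost (54 vs 7).
S4: worse on operating cost (9 vs 7).
S6: worse on operating cost (17 vs 7).
S7: worse on operating cost (21 vs 7).
S8: worse on operating cost (29 vs 7).
S9: worse on operating cost (9 vs 7).
No option dominates S5.

none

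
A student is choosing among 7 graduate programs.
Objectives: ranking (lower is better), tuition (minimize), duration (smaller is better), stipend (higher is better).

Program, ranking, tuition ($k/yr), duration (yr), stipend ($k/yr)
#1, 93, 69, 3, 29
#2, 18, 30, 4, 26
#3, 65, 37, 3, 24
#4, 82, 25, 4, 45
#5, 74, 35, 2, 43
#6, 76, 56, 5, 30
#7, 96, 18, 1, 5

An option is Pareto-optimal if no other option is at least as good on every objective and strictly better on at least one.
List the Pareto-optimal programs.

#2, #3, #4, #5, #7

#1: dominated by #5 (ranking 74≤93, tuition 35≤69, duration 2≤3, stipend 43≥29).
#2: not dominated (best ranking).
#3: not dominated.
#4: not dominated (best stipend).
#5: not dominated.
#6: dominated by #5 (ranking 74≤76, tuition 35≤56, duration 2≤5, stipend 43≥30).
#7: not dominated (best tuition).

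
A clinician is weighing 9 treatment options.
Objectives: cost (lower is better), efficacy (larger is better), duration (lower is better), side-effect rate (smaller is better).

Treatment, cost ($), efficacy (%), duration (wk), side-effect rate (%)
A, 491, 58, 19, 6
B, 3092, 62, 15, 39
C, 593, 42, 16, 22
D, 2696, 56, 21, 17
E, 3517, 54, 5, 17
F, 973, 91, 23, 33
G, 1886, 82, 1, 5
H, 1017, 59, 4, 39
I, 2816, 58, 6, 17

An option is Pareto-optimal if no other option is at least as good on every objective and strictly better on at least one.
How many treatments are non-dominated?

5

A: not dominated (best cost).
B: dominated by G (cost 1886≤3092, efficacy 82≥62, duration 1≤15, side-effect rate 5≤39).
C: not dominated.
D: dominated by A (cost 491≤2696, efficacy 58≥56, duration 19≤21, side-effect rate 6≤17).
E: dominated by G (cost 1886≤3517, efficacy 82≥54, duration 1≤5, side-effect rate 5≤17).
F: not dominated (best efficacy).
G: not dominated (best duration).
H: not dominated.
I: dominated by G (cost 1886≤2816, efficacy 82≥58, duration 1≤6, side-effect rate 5≤17).
Pareto-optimal: A, C, F, G, H → 5.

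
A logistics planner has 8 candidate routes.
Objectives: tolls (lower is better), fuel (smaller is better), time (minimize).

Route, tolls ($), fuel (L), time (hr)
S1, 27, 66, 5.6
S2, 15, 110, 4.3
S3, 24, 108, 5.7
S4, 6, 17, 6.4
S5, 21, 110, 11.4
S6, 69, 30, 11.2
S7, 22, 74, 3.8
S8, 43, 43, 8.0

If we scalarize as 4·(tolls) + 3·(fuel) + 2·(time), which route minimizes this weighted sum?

S1: 4·27 + 3·66 + 2·5.6 = 317.2
S2: 4·15 + 3·110 + 2·4.3 = 398.6
S3: 4·24 + 3·108 + 2·5.7 = 431.4
S4: 4·6 + 3·17 + 2·6.4 = 87.8
S5: 4·21 + 3·110 + 2·11.4 = 436.8
S6: 4·69 + 3·30 + 2·11.2 = 388.4
S7: 4·22 + 3·74 + 2·3.8 = 317.6
S8: 4·43 + 3·43 + 2·8.0 = 317.0
Lowest: S4 at 87.8.

S4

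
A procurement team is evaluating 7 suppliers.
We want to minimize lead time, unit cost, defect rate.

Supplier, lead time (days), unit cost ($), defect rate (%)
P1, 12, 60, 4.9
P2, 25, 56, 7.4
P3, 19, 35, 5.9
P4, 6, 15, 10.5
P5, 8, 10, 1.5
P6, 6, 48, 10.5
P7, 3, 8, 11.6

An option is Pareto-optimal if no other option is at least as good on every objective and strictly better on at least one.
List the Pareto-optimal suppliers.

P1: dominated by P5 (lead time 8≤12, unit cost 10≤60, defect rate 1.5≤4.9).
P2: dominated by P3 (lead time 19≤25, unit cost 35≤56, defect rate 5.9≤7.4).
P3: dominated by P5 (lead time 8≤19, unit cost 10≤35, defect rate 1.5≤5.9).
P4: not dominated.
P5: not dominated (best defect rate).
P6: dominated by P4 (lead time 6≤6, unit cost 15≤48, defect rate 10.5≤10.5).
P7: not dominated (best lead time).

P4, P5, P7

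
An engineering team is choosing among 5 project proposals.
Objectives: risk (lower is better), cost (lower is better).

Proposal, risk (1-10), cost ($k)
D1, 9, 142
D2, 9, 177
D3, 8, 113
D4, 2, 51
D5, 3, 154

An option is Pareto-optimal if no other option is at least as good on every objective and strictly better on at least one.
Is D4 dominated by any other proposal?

No

D1: worse on risk (9 vs 2).
D2: worse on risk (9 vs 2).
D3: worse on risk (8 vs 2).
D5: worse on risk (3 vs 2).
No option is at least as good as D4 on every objective and strictly better on one.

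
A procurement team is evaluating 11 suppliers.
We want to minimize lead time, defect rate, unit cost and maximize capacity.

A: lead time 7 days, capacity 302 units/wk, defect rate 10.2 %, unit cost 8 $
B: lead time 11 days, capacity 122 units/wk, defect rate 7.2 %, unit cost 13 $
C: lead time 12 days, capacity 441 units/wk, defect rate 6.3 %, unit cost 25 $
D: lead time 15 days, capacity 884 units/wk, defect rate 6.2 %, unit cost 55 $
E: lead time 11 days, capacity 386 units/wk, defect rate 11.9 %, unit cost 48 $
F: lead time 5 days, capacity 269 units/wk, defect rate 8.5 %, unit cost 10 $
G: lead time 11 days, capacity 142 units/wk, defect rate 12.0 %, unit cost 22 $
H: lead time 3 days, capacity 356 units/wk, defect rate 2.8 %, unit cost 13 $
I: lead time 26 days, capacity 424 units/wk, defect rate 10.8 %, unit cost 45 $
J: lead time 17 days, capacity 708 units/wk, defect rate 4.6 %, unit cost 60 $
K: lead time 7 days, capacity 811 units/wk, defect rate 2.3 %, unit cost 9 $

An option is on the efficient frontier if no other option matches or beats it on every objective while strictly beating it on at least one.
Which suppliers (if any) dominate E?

K

K: lead time 7≤11, capacity 811≥386, defect rate 2.3≤11.9, unit cost 9≤48 — dominates E.
Others (A, B, C, D, F, G, H, I, J) are each worse than E on at least one objective.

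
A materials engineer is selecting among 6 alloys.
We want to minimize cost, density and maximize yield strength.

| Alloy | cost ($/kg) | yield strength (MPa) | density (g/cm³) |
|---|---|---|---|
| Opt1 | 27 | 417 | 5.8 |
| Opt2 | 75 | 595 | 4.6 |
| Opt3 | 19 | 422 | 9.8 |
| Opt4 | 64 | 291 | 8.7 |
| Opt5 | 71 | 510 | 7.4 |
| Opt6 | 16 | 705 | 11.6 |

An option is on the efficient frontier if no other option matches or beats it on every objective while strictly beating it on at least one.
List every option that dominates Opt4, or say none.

Opt1

Opt1: cost 27≤64, yield strength 417≥291, density 5.8≤8.7 — dominates Opt4.
Others (Opt2, Opt3, Opt5, Opt6) are each worse than Opt4 on at least one objective.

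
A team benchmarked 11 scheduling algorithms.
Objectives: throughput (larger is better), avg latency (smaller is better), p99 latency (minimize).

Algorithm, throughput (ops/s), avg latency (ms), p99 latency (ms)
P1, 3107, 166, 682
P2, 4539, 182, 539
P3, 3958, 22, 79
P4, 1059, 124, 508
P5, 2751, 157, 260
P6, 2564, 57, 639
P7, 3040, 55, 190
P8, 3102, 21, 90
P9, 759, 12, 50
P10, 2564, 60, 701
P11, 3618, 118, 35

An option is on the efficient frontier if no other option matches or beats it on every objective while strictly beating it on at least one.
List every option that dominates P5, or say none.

P3: throughput 3958≥2751, avg latency 22≤157, p99 latency 79≤260 — dominates P5.
P7: throughput 3040≥2751, avg latency 55≤157, p99 latency 190≤260 — dominates P5.
P8: throughput 3102≥2751, avg latency 21≤157, p99 latency 90≤260 — dominates P5.
P11: throughput 3618≥2751, avg latency 118≤157, p99 latency 35≤260 — dominates P5.
Others (P1, P2, P4, P6, P9, P10) are each worse than P5 on at least one objective.

P3, P7, P8, P11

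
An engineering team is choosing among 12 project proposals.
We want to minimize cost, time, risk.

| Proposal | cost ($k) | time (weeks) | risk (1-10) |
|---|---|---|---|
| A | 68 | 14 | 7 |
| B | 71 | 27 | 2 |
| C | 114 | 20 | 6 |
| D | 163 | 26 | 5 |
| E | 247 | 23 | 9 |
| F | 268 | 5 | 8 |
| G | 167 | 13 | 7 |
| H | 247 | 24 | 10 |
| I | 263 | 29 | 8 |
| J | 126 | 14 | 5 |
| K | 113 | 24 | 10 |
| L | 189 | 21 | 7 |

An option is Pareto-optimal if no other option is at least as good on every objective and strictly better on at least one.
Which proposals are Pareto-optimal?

A, B, C, F, G, J

A: not dominated (best cost).
B: not dominated (best risk).
C: not dominated.
D: dominated by J (cost 126≤163, time 14≤26, risk 5≤5).
E: dominated by A (cost 68≤247, time 14≤23, risk 7≤9).
F: not dominated (best time).
G: not dominated.
H: dominated by A (cost 68≤247, time 14≤24, risk 7≤10).
I: dominated by A (cost 68≤263, time 14≤29, risk 7≤8).
J: not dominated.
K: dominated by A (cost 68≤113, time 14≤24, risk 7≤10).
L: dominated by A (cost 68≤189, time 14≤21, risk 7≤7).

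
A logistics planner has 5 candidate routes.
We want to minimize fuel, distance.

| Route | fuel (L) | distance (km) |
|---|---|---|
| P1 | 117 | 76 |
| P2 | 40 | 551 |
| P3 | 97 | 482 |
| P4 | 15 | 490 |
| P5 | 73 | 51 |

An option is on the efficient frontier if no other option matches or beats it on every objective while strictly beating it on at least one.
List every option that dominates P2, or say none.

P4: fuel 15≤40, distance 490≤551 — dominates P2.
Others (P1, P3, P5) are each worse than P2 on at least one objective.

P4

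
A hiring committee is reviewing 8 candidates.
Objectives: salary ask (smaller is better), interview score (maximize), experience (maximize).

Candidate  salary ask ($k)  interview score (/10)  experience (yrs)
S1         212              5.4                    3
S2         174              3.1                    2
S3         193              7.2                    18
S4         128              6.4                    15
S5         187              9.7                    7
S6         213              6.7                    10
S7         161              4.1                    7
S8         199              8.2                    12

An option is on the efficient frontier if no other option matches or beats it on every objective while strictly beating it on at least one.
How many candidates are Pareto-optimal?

S1: dominated by S3 (salary ask 193≤212, interview score 7.2≥5.4, experience 18≥3).
S2: dominated by S4 (salary ask 128≤174, interview score 6.4≥3.1, experience 15≥2).
S3: not dominated (best experience).
S4: not dominated (best salary ask).
S5: not dominated (best interview score).
S6: dominated by S3 (salary ask 193≤213, interview score 7.2≥6.7, experience 18≥10).
S7: dominated by S4 (salary ask 128≤161, interview score 6.4≥4.1, experience 15≥7).
S8: not dominated.
Pareto-optimal: S3, S4, S5, S8 → 4.

4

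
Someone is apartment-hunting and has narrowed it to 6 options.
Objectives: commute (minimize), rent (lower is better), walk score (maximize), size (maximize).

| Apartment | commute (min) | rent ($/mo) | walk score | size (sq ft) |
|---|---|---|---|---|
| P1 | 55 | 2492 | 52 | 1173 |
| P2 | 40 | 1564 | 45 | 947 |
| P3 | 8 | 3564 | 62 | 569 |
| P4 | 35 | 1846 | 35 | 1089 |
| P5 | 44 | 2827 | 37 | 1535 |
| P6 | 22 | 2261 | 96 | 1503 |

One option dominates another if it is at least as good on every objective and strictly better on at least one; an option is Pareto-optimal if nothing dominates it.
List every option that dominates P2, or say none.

none

P1: worse on commute (55 vs 40).
P3: worse on rent (3564 vs 1564).
P4: worse on rent (1846 vs 1564).
P5: worse on commute (44 vs 40).
P6: worse on rent (2261 vs 1564).
No option dominates P2.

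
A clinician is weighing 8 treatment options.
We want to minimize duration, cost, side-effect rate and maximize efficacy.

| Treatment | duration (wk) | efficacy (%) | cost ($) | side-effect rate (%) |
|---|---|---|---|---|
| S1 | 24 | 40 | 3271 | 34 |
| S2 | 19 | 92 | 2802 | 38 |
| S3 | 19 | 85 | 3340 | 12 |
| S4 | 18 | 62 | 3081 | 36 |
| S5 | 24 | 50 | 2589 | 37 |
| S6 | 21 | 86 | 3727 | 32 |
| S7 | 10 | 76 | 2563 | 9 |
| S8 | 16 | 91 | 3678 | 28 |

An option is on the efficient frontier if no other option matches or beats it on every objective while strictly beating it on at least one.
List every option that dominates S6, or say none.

S8: duration 16≤21, efficacy 91≥86, cost 3678≤3727, side-effect rate 28≤32 — dominates S6.
Others (S1, S2, S3, S4, S5, S7) are each worse than S6 on at least one objective.

S8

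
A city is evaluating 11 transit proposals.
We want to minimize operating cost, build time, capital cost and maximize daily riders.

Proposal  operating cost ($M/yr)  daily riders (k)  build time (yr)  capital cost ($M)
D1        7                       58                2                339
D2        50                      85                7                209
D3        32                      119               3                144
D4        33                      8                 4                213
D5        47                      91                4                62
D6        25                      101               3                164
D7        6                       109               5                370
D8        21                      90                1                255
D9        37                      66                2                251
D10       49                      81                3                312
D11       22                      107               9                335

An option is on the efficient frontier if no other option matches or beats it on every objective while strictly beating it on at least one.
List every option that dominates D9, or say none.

none

D1: worse on daily riders (58 vs 66).
D2: worse on operating cost (50 vs 37).
D3: worse on build time (3 vs 2).
D4: worse on daily riders (8 vs 66).
D5: worse on operating cost (47 vs 37).
D6: worse on build time (3 vs 2).
D7: worse on build time (5 vs 2).
D8: worse on capital cost (255 vs 251).
D10: worse on operating cost (49 vs 37).
D11: worse on build time (9 vs 2).
No option dominates D9.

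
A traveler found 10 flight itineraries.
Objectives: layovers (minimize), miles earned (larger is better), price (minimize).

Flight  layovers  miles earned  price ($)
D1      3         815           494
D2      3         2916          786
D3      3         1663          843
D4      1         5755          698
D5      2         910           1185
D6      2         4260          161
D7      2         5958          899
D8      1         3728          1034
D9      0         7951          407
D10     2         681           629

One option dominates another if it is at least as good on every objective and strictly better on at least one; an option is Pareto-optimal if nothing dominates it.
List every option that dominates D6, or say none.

D1: worse on layovers (3 vs 2).
D2: worse on layovers (3 vs 2).
D3: worse on layovers (3 vs 2).
D4: worse on price (698 vs 161).
D5: worse on miles earned (910 vs 4260).
D7: worse on price (899 vs 161).
D8: worse on miles earned (3728 vs 4260).
D9: worse on price (407 vs 161).
D10: worse on miles earned (681 vs 4260).
No option dominates D6.

none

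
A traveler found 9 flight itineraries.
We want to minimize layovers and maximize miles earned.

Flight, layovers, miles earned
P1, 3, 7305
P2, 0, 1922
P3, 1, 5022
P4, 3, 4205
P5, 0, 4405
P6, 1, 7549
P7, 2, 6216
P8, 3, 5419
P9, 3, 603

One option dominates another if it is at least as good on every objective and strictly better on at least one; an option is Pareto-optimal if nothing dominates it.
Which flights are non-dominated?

P1: dominated by P6 (layovers 1≤3, miles earned 7549≥7305).
P2: dominated by P5 (layovers 0≤0, miles earned 4405≥1922).
P3: dominated by P6 (layovers 1≤1, miles earned 7549≥5022).
P4: dominated by P1 (layovers 3≤3, miles earned 7305≥4205).
P5: not dominated.
P6: not dominated (best miles earned).
P7: dominated by P6 (layovers 1≤2, miles earned 7549≥6216).
P8: dominated by P1 (layovers 3≤3, miles earned 7305≥5419).
P9: dominated by P1 (layovers 3≤3, miles earned 7305≥603).

P5, P6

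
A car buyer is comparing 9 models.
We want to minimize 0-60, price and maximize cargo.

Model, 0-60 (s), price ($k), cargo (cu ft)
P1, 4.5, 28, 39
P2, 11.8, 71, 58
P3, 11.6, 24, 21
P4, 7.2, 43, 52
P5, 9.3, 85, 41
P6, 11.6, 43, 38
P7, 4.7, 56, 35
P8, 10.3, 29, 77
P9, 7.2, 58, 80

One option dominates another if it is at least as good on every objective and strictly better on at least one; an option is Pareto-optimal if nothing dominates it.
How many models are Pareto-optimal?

P1: not dominated (best 0-60).
P2: dominated by P8 (0-60 10.3≤11.8, price 29≤71, cargo 77≥58).
P3: not dominated (best price).
P4: not dominated.
P5: dominated by P4 (0-60 7.2≤9.3, price 43≤85, cargo 52≥41).
P6: dominated by P1 (0-60 4.5≤11.6, price 28≤43, cargo 39≥38).
P7: dominated by P1 (0-60 4.5≤4.7, price 28≤56, cargo 39≥35).
P8: not dominated.
P9: not dominated (best cargo).
Pareto-optimal: P1, P3, P4, P8, P9 → 5.

5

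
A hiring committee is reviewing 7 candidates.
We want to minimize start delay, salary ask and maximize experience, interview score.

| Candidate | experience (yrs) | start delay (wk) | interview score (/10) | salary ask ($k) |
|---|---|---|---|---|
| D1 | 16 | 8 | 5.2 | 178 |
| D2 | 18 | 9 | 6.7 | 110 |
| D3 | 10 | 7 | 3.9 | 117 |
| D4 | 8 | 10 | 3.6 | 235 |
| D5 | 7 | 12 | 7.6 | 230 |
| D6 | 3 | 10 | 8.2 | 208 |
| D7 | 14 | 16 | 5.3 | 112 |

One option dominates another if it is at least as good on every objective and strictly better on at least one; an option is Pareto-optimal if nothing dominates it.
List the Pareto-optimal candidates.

D1, D2, D3, D5, D6

D1: not dominated.
D2: not dominated (best experience).
D3: not dominated (best start delay).
D4: dominated by D1 (experience 16≥8, start delay 8≤10, interview score 5.2≥3.6, salary ask 178≤235).
D5: not dominated.
D6: not dominated (best interview score).
D7: dominated by D2 (experience 18≥14, start delay 9≤16, interview score 6.7≥5.3, salary ask 110≤112).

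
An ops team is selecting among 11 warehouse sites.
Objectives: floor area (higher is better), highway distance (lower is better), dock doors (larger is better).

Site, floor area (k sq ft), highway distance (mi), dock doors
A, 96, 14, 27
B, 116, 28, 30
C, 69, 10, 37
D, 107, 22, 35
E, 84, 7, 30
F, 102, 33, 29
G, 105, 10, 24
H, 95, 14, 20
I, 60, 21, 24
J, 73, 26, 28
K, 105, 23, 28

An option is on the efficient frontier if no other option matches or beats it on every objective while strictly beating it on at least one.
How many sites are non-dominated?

6

A: not dominated.
B: not dominated (best floor area).
C: not dominated (best dock doors).
D: not dominated.
E: not dominated (best highway distance).
F: dominated by B (floor area 116≥102, highway distance 28≤33, dock doors 30≥29).
G: not dominated.
H: dominated by A (floor area 96≥95, highway distance 14≤14, dock doors 27≥20).
I: dominated by A (floor area 96≥60, highway distance 14≤21, dock doors 27≥24).
J: dominated by D (floor area 107≥73, highway distance 22≤26, dock doors 35≥28).
K: dominated by D (floor area 107≥105, highway distance 22≤23, dock doors 35≥28).
Pareto-optimal: A, B, C, D, E, G → 6.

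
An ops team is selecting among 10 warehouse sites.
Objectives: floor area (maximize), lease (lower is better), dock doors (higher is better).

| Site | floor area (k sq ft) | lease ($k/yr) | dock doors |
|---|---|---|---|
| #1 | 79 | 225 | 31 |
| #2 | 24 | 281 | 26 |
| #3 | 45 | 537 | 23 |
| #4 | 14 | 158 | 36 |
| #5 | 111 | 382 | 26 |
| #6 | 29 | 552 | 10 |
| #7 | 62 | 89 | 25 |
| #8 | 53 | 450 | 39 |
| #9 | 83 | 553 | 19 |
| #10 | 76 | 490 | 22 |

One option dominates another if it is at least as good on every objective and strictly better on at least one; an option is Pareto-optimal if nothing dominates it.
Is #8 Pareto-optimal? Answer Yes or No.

#1: worse on dock doors (31 vs 39).
#2: worse on floor area (24 vs 53).
#3: worse on floor area (45 vs 53).
#4: worse on floor area (14 vs 53).
#5: worse on dock doors (26 vs 39).
#6: worse on floor area (29 vs 53).
#7: worse on dock doors (25 vs 39).
#9: worse on lease (553 vs 450).
#10: worse on lease (490 vs 450).
No option is at least as good as #8 on every objective and strictly better on one.

Yes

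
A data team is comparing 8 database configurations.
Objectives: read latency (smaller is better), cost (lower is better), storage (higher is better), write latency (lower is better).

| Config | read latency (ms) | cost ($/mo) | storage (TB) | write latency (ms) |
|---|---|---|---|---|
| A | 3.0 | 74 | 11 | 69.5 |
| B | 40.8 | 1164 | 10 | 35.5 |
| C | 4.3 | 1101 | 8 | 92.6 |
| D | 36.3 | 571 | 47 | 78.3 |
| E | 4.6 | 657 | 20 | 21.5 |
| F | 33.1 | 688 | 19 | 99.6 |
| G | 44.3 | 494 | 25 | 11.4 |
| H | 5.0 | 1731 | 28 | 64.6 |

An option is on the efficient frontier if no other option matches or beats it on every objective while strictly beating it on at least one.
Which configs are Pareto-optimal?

A, D, E, G, H

A: not dominated (best read latency).
B: dominated by E (read latency 4.6≤40.8, cost 657≤1164, storage 20≥10, write latency 21.5≤35.5).
C: dominated by A (read latency 3.0≤4.3, cost 74≤1101, storage 11≥8, write latency 69.5≤92.6).
D: not dominated (best storage).
E: not dominated.
F: dominated by E (read latency 4.6≤33.1, cost 657≤688, storage 20≥19, write latency 21.5≤99.6).
G: not dominated (best write latency).
H: not dominated.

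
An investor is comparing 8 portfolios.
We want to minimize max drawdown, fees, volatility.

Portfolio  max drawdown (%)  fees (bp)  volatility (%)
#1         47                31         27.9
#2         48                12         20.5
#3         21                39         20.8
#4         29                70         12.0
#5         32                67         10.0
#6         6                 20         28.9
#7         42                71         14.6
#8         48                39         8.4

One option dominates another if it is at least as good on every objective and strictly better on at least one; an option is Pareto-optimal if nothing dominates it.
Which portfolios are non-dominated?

#1: not dominated.
#2: not dominated (best fees).
#3: not dominated.
#4: not dominated.
#5: not dominated.
#6: not dominated (best max drawdown).
#7: dominated by #4 (max drawdown 29≤42, fees 70≤71, volatility 12.0≤14.6).
#8: not dominated (best volatility).

#1, #2, #3, #4, #5, #6, #8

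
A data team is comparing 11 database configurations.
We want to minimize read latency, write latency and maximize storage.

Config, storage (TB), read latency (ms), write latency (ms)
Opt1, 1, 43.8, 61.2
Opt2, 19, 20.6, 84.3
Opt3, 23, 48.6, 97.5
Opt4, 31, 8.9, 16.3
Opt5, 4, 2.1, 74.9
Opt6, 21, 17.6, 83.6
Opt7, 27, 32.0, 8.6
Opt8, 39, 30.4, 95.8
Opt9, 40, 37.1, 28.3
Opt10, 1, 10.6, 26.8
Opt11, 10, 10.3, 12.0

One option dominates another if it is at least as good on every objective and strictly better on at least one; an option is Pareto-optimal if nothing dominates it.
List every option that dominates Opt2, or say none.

Opt4: storage 31≥19, read latency 8.9≤20.6, write latency 16.3≤84.3 — dominates Opt2.
Opt6: storage 21≥19, read latency 17.6≤20.6, write latency 83.6≤84.3 — dominates Opt2.
Others (Opt1, Opt3, Opt5, Opt7, Opt8, Opt9, Opt10, Opt11) are each worse than Opt2 on at least one objective.

Opt4, Opt6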